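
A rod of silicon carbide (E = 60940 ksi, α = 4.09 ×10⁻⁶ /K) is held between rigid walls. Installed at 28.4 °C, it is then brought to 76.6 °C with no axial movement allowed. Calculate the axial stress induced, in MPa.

82.8 MPa

E = 60940 ksi = 420.2 GPa.
ΔT = 48.20 K. Constrained thermal stress σ = E·α·ΔT = 420.2×10³ MPa × 4.09×10⁻⁶ × 48.20 = 82.8 MPa (compressive).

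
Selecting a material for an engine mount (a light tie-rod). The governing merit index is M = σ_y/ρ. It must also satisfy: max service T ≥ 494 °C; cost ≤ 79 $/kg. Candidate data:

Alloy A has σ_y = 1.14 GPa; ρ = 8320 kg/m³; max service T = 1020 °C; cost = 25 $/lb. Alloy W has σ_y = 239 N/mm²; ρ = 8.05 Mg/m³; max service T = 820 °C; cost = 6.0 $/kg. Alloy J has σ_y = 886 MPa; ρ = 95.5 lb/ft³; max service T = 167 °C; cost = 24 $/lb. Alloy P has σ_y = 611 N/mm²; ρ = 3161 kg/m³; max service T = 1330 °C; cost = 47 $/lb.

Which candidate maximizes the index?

Screen on constraints: max service T ≥ 494 °C; cost ≤ 79 $/kg. Survivors: alloy A, alloy W.
In SI units:
  alloy A: σ_y = 1140 MPa, ρ = 8320 kg/m³
  alloy W: σ_y = 239.0 MPa, ρ = 8050 kg/m³
  alloy A: M = 137 kN·m/kg
  alloy W: M = 29.7 kN·m/kg
Alloy A ranks first.

alloy A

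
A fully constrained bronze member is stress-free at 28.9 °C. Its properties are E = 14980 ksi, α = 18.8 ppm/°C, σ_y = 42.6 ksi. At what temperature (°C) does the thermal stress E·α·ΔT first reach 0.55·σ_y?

E = 14980 ksi = 103.3 GPa.
σ_y = 42.6 ksi = 293.7 MPa.
E·α·ΔT = 161.5 MPa ⇒ ΔT = 161.5 / (103.3×10³ × 18.8×10⁻⁶) = 83.20 K.
T = 28.9 + 83.20 = 112.1 °C.

112 °C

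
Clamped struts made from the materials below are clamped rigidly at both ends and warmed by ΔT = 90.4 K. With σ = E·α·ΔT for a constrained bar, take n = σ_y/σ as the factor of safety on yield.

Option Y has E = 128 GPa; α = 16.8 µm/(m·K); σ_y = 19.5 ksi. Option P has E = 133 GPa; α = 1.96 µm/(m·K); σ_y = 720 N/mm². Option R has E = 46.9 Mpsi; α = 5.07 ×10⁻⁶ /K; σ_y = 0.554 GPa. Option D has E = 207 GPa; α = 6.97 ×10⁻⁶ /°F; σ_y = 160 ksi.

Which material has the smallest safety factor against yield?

Converting E to GPa, α to ×10⁻⁶/K, σ_y to MPa, then σ and n for each:
  option Y: E = 128.0, α = 16.8, σ_y = 134.4 → σ = 194 MPa, n = 0.692
  option P: E = 133.0, α = 1.96, σ_y = 720.0 → σ = 23.6 MPa, n = 30.6
  option R: E = 323.4, α = 5.07, σ_y = 554.0 → σ = 148 MPa, n = 3.74
  option D: E = 207.0, α = 12.5, σ_y = 1103 → σ = 235 MPa, n = 4.70
Option Y has the lowest safety factor, n = 0.692.

option Y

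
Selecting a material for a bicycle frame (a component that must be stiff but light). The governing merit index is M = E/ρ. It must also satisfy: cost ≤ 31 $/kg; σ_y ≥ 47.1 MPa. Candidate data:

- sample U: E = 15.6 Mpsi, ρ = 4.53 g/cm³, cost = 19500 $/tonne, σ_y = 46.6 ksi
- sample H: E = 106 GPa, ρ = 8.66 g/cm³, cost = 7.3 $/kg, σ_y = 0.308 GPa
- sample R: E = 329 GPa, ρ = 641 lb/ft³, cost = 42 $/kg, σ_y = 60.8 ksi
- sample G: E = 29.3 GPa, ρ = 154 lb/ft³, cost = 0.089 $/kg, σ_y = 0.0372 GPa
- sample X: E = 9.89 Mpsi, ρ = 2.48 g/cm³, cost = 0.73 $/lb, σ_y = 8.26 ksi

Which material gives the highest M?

Screen on constraints: cost ≤ 31 $/kg; σ_y ≥ 47.1 MPa. Survivors: sample U, sample H, sample X.
In SI units:
  sample U: E = 107.6 GPa, ρ = 4530 kg/m³
  sample H: E = 106.0 GPa, ρ = 8660 kg/m³
  sample X: E = 68.19 GPa, ρ = 2480 kg/m³
  sample X: M = 27.5 MN·m/kg
  sample U: M = 23.7 MN·m/kg
  sample H: M = 12.2 MN·m/kg
The maximum is for sample X.

sample X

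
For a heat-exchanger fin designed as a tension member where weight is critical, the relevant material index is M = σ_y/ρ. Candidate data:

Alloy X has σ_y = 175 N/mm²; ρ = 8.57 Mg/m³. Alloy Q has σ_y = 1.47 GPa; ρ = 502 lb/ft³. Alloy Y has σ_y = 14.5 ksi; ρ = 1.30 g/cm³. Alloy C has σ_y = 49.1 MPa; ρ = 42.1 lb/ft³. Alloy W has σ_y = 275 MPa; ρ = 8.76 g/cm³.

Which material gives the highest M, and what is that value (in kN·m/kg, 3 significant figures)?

alloy Q, M = 183 kN·m/kg

In SI units:
  alloy X: σ_y = 175.0 MPa, ρ = 8570 kg/m³
  alloy Q: σ_y = 1470 MPa, ρ = 8041 kg/m³
  alloy Y: σ_y = 99.97 MPa, ρ = 1300 kg/m³
  alloy C: σ_y = 49.10 MPa, ρ = 674.4 kg/m³
  alloy W: σ_y = 275.0 MPa, ρ = 8760 kg/m³
  alloy Q: M = 183 kN·m/kg
  alloy Y: M = 76.9 kN·m/kg
  alloy C: M = 72.8 kN·m/kg
  alloy W: M = 31.4 kN·m/kg
  alloy X: M = 20.4 kN·m/kg
Highest index: alloy Q.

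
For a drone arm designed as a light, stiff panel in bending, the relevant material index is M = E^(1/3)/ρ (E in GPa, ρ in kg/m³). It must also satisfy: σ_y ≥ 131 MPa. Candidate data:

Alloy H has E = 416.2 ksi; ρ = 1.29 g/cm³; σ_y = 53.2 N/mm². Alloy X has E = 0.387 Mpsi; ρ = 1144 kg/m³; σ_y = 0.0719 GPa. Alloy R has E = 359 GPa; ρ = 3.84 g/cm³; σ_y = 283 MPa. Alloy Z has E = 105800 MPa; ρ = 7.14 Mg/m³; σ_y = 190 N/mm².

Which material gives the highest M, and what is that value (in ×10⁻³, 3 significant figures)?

Screen on constraints: σ_y ≥ 131 MPa. Survivors: alloy R, alloy Z.
After converting to SI:
  alloy R: E = 359.0 GPa, ρ = 3840 kg/m³
  alloy Z: E = 105.8 GPa, ρ = 7140 kg/m³
  alloy R: M = 1.85×10⁻³
  alloy Z: M = 0.662×10⁻³
Alloy R has the largest M.

alloy R, M = 1.85×10⁻³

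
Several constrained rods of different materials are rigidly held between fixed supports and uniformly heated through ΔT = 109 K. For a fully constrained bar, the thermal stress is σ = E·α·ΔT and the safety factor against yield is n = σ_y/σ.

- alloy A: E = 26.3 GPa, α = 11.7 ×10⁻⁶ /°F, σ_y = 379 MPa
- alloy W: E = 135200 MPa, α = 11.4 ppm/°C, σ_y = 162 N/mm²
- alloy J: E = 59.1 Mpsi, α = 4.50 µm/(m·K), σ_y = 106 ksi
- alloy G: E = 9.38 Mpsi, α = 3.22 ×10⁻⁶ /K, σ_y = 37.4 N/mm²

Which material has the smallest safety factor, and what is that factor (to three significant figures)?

Converting E to GPa, α to ×10⁻⁶/K, σ_y to MPa, then σ and n for each:
  alloy A: E = 26.30, α = 21.1, σ_y = 379.0 → σ = 60.4 MPa, n = 6.28
  alloy W: E = 135.2, α = 11.4, σ_y = 162.0 → σ = 168 MPa, n = 0.964
  alloy J: E = 407.5, α = 4.50, σ_y = 730.8 → σ = 200 MPa, n = 3.66
  alloy G: E = 64.67, α = 3.22, σ_y = 37.40 → σ = 22.7 MPa, n = 1.65
Alloy W has the lowest safety factor, n = 0.964.

alloy W, n = 0.964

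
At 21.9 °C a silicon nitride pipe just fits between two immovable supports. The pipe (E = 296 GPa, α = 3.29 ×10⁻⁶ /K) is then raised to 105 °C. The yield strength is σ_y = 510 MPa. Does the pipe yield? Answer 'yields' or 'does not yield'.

does not yield

ΔT = 83.10 K. Constrained thermal stress σ = E·α·ΔT = 296.0×10³ MPa × 3.29×10⁻⁶ × 83.10 = 80.9 MPa (compressive).
Compare to σ_y = 510 MPa: σ < σ_y, so it does not yield.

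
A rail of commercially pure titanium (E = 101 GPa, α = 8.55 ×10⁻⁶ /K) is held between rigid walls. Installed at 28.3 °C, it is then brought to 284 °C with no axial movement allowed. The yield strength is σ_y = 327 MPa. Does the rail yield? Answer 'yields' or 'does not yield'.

ΔT = 255.7 K. Constrained thermal stress σ = E·α·ΔT = 101.0×10³ MPa × 8.55×10⁻⁶ × 255.7 = 221 MPa (compressive).
Compare to σ_y = 327 MPa: σ < σ_y, so it does not yield.

does not yield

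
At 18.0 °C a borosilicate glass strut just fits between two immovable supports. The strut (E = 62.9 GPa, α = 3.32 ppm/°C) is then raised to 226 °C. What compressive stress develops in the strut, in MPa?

ΔT = 208.0 K. Constrained thermal stress σ = E·α·ΔT = 62.90×10³ MPa × 3.32×10⁻⁶ × 208.0 = 43.4 MPa (compressive).

43.4 MPa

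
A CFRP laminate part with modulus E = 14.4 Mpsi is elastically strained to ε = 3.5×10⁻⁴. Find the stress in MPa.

34.7 MPa

E = 14.4 Mpsi = 99.28 GPa.
σ = E·ε = 99280 MPa × 3.5×10⁻⁴ = 34.7 MPa.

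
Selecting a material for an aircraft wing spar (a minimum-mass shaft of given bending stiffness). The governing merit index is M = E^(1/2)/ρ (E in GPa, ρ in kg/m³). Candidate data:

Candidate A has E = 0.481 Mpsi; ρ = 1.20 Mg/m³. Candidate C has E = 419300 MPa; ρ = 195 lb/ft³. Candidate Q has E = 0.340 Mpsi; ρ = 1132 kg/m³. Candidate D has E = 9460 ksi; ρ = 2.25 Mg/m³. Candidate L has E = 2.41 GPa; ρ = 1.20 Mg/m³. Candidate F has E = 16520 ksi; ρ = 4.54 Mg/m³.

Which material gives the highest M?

candidate C

Convert each candidate to consistent units, then evaluate M:
  candidate A: E = 3.316 GPa, ρ = 1200 kg/m³
  candidate C: E = 419.3 GPa, ρ = 3124 kg/m³
  candidate Q: E = 2.344 GPa, ρ = 1132 kg/m³
  candidate D: E = 65.22 GPa, ρ = 2250 kg/m³
  candidate L: E = 2.410 GPa, ρ = 1200 kg/m³
  candidate F: E = 113.9 GPa, ρ = 4540 kg/m³
  candidate C: M = 6.56×10⁻³
  candidate D: M = 3.59×10⁻³
  candidate F: M = 2.35×10⁻³
  candidate A: M = 1.52×10⁻³
  candidate Q: M = 1.35×10⁻³
  candidate L: M = 1.29×10⁻³
Highest index: candidate C.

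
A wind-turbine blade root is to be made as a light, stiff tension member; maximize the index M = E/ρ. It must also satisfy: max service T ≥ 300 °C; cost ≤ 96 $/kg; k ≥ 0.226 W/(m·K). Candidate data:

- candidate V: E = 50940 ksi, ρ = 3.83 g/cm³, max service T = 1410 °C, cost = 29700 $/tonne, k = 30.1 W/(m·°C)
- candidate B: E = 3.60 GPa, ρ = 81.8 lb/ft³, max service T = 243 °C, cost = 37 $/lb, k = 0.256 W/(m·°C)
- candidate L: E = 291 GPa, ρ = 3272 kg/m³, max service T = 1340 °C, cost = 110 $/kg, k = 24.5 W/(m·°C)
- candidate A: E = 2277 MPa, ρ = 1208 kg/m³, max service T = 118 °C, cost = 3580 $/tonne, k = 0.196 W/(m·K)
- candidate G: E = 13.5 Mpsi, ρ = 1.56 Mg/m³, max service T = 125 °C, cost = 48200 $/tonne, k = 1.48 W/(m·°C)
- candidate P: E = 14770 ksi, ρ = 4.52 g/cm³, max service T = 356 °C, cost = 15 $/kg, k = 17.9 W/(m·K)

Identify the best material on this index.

Screen on constraints: max service T ≥ 300 °C; cost ≤ 96 $/kg; k ≥ 0.226 W/(m·K). Survivors: candidate V, candidate P.
After converting to SI:
  candidate V: E = 351.2 GPa, ρ = 3830 kg/m³
  candidate P: E = 101.8 GPa, ρ = 4520 kg/m³
  candidate V: M = 91.7 MN·m/kg
  candidate P: M = 22.5 MN·m/kg
Candidate V ranks first.

candidate V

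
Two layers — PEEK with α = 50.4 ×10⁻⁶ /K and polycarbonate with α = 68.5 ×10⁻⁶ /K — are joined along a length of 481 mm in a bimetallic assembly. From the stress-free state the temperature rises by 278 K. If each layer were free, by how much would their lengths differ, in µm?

2420 µm

Δα = |50.4 − 68.5|×10⁻⁶/K = 18.1×10⁻⁶/K.
ΔL_mismatch = Δα·L·ΔT = 18.1×10⁻⁶ × 481.0 mm × 278.0 K = 2420 µm.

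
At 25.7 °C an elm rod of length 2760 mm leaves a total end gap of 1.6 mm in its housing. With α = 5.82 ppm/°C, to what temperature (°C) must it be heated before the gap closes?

α·L₀·ΔT = 1.6 mm ⇒ ΔT = 1.6 / (5.82×10⁻⁶ × 2760.0) = 99.61 K.
T = 25.7 + 99.61 = 125.3 °C.

125 °C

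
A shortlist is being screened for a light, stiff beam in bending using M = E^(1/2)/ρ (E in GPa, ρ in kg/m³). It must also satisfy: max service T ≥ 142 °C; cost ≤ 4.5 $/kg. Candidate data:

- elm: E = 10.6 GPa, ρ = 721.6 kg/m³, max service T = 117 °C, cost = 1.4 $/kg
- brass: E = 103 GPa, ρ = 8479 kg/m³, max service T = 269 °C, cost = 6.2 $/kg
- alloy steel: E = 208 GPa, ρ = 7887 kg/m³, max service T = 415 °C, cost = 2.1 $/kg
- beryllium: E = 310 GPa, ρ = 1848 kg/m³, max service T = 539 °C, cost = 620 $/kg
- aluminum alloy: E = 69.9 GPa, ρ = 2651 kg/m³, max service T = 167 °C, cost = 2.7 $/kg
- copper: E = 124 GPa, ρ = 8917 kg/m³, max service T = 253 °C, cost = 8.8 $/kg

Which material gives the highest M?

Screen on constraints: max service T ≥ 142 °C; cost ≤ 4.5 $/kg. Survivors: alloy steel, aluminum alloy.
Evaluate M for each candidate:
  aluminum alloy: M = 3.15×10⁻³
  alloy steel: M = 1.83×10⁻³
Aluminum alloy ranks first.

aluminum alloy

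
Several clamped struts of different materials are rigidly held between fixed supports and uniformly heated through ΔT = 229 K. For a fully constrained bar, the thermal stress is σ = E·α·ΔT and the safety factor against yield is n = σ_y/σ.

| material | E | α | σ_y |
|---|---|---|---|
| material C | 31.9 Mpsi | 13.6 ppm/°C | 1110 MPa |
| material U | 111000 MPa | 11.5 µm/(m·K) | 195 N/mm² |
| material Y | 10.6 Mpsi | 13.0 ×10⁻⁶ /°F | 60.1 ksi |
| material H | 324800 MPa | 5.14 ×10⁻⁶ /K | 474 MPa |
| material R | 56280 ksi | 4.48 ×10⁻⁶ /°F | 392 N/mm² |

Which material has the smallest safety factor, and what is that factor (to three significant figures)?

Per material, after unit conversion:
  material C: E = 219.9, α = 13.6, σ_y = 1110 → σ = 685 MPa, n = 1.62
  material U: E = 111.0, α = 11.5, σ_y = 195.0 → σ = 292 MPa, n = 0.667
  material Y: E = 73.08, α = 23.4, σ_y = 414.4 → σ = 392 MPa, n = 1.06
  material H: E = 324.8, α = 5.14, σ_y = 474.0 → σ = 382 MPa, n = 1.24
  material R: E = 388.0, α = 8.06, σ_y = 392.0 → σ = 717 MPa, n = 0.547
Smallest n: material R with n = 0.547.

material R, n = 0.547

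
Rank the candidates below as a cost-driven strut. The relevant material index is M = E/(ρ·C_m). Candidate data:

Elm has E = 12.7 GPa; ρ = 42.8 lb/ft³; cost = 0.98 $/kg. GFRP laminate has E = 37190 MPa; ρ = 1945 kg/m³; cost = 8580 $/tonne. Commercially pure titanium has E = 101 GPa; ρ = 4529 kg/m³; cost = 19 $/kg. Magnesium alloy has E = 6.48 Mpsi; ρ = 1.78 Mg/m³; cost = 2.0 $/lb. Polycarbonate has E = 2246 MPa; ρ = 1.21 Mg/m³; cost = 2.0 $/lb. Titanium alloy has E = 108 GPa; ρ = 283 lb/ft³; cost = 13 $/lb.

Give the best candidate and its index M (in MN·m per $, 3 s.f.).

After converting to SI:
  elm: E = 12.70 GPa, ρ = 685.6 kg/m³, cost = 0.9800 $/kg
  GFRP laminate: E = 37.19 GPa, ρ = 1945 kg/m³, cost = 8.580 $/kg
  commercially pure titanium: E = 101.0 GPa, ρ = 4529 kg/m³, cost = 19.00 $/kg
  magnesium alloy: E = 44.68 GPa, ρ = 1780 kg/m³, cost = 4.409 $/kg
  polycarbonate: E = 2.246 GPa, ρ = 1210 kg/m³, cost = 4.409 $/kg
  titanium alloy: E = 108.0 GPa, ρ = 4533 kg/m³, cost = 28.66 $/kg
  elm: M = 18.9 MN·m per $
  magnesium alloy: M = 5.69 MN·m per $
  GFRP laminate: M = 2.23 MN·m per $
  commercially pure titanium: M = 1.17 MN·m per $
  titanium alloy: M = 0.831 MN·m per $
  polycarbonate: M = 0.421 MN·m per $
Elm has the largest M.

elm, M = 18.9 MN·m per $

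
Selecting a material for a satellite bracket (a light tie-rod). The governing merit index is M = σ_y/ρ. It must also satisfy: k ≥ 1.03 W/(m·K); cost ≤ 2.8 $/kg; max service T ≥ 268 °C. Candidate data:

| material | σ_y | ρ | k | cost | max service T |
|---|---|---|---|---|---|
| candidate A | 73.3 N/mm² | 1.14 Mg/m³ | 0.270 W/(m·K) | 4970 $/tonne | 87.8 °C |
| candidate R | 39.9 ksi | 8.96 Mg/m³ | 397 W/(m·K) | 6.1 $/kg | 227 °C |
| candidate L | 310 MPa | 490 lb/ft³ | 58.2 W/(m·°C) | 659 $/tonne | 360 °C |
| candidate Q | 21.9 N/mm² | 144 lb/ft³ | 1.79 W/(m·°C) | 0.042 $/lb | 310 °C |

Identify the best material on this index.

candidate L

Screen on constraints: k ≥ 1.03 W/(m·K); cost ≤ 2.8 $/kg; max service T ≥ 268 °C. Survivors: candidate L, candidate Q.
In SI units:
  candidate L: σ_y = 310.0 MPa, ρ = 7849 kg/m³
  candidate Q: σ_y = 21.90 MPa, ρ = 2307 kg/m³
  candidate L: M = 39.5 kN·m/kg
  candidate Q: M = 9.49 kN·m/kg
Candidate L ranks first.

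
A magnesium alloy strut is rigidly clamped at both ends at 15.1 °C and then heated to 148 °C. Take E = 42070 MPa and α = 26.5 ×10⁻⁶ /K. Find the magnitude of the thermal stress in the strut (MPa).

148 MPa

E = 42070 MPa = 42.07 GPa.
ΔT = 132.9 K. Constrained thermal stress σ = E·α·ΔT = 42.07×10³ MPa × 26.5×10⁻⁶ × 132.9 = 148 MPa (compressive).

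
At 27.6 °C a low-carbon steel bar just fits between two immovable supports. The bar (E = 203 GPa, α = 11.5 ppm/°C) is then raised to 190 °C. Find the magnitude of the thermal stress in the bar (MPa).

379 MPa

ΔT = 162.4 K. Constrained thermal stress σ = E·α·ΔT = 203.0×10³ MPa × 11.5×10⁻⁶ × 162.4 = 379 MPa (compressive).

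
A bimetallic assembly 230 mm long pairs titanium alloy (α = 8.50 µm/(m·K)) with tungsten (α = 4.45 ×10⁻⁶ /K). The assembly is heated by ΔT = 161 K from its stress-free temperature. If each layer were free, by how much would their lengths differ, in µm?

Δα = |8.50 − 4.45|×10⁻⁶/K = 4.05×10⁻⁶/K.
ΔL_mismatch = Δα·L·ΔT = 4.05×10⁻⁶ × 230.0 mm × 161.0 K = 150 µm.

150 µm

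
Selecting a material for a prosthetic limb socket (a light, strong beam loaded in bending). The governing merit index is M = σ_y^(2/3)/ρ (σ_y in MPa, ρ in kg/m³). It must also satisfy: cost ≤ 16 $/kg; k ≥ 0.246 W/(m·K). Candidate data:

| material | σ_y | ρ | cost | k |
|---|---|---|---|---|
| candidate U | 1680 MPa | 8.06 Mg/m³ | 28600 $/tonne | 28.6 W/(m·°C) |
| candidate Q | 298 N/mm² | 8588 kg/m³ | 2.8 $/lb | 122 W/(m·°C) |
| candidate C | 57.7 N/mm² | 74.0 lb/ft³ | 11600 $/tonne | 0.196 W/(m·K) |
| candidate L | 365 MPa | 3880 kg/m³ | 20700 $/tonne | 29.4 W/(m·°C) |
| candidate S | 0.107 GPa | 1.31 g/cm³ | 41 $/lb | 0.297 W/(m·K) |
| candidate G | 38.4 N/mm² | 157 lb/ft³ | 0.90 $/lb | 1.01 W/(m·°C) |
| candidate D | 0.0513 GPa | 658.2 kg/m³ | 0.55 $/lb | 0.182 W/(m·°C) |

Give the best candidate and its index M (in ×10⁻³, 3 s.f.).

Screen on constraints: cost ≤ 16 $/kg; k ≥ 0.246 W/(m·K). Survivors: candidate Q, candidate G.
Convert each candidate to consistent units, then evaluate M:
  candidate Q: σ_y = 298.0 MPa, ρ = 8588 kg/m³
  candidate G: σ_y = 38.40 MPa, ρ = 2515 kg/m³
  candidate Q: M = 5.19×10⁻³
  candidate G: M = 4.53×10⁻³
Highest index: candidate Q.

candidate Q, M = 5.19×10⁻³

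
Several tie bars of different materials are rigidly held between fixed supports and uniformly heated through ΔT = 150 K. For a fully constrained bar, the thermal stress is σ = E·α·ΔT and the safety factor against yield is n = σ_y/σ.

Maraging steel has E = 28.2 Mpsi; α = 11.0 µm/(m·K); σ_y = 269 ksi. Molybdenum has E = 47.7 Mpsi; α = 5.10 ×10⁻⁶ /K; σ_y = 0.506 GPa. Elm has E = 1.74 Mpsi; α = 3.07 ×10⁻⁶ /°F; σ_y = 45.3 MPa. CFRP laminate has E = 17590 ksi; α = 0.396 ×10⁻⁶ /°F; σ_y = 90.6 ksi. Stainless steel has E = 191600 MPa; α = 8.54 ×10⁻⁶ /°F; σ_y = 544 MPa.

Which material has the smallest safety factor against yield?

Per material, after unit conversion:
  maraging steel: E = 194.4, α = 11.0, σ_y = 1855 → σ = 321 MPa, n = 5.78
  molybdenum: E = 328.9, α = 5.10, σ_y = 506.0 → σ = 252 MPa, n = 2.01
  elm: E = 12.00, α = 5.53, σ_y = 45.30 → σ = 9.94 MPa, n = 4.56
  CFRP laminate: E = 121.3, α = 0.713, σ_y = 624.7 → σ = 13.0 MPa, n = 48.2
  stainless steel: E = 191.6, α = 15.4, σ_y = 544.0 → σ = 442 MPa, n = 1.23
Smallest n: stainless steel with n = 1.23.

stainless steel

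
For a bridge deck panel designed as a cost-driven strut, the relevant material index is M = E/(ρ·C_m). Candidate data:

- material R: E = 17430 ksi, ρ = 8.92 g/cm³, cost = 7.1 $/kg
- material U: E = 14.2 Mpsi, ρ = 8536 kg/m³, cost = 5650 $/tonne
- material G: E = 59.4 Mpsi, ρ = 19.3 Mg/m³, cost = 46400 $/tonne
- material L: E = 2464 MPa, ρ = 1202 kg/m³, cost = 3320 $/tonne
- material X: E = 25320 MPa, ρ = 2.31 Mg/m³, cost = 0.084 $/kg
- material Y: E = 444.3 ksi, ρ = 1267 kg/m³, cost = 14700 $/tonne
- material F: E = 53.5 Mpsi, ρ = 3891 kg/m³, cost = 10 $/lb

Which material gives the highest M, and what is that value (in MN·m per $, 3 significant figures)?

material X, M = 130 MN·m per $

In SI units:
  material R: E = 120.2 GPa, ρ = 8920 kg/m³, cost = 7.100 $/kg
  material U: E = 97.91 GPa, ρ = 8536 kg/m³, cost = 5.650 $/kg
  material G: E = 409.5 GPa, ρ = 19300 kg/m³, cost = 46.40 $/kg
  material L: E = 2.464 GPa, ρ = 1202 kg/m³, cost = 3.320 $/kg
  material X: E = 25.32 GPa, ρ = 2310 kg/m³, cost = 0.08400 $/kg
  material Y: E = 3.063 GPa, ρ = 1267 kg/m³, cost = 14.70 $/kg
  material F: E = 368.9 GPa, ρ = 3891 kg/m³, cost = 22.05 $/kg
  material X: M = 130 MN·m per $
  material F: M = 4.30 MN·m per $
  material U: M = 2.03 MN·m per $
  material R: M = 1.90 MN·m per $
  material L: M = 0.617 MN·m per $
  material G: M = 0.457 MN·m per $
  material Y: M = 0.164 MN·m per $
Material X ranks first.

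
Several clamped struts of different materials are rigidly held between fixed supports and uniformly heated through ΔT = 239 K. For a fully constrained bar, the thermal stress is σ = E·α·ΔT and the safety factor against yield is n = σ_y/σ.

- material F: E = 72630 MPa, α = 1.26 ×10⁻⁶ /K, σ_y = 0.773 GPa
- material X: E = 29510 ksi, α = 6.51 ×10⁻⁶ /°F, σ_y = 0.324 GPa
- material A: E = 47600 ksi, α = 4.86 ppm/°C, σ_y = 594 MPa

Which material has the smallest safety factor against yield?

material X

Converting E to GPa, α to ×10⁻⁶/K, σ_y to MPa, then σ and n for each:
  material F: E = 72.63, α = 1.26, σ_y = 773.0 → σ = 21.9 MPa, n = 35.3
  material X: E = 203.5, α = 11.7, σ_y = 324.0 → σ = 570 MPa, n = 0.569
  material A: E = 328.2, α = 4.86, σ_y = 594.0 → σ = 381 MPa, n = 1.56
Smallest n: material X with n = 0.569.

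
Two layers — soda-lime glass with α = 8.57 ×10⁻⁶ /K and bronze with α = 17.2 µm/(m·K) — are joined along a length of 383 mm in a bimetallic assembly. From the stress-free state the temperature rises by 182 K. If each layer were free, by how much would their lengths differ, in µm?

602 µm

Δα = |8.57 − 17.2|×10⁻⁶/K = 8.63×10⁻⁶/K.
ΔL_mismatch = Δα·L·ΔT = 8.63×10⁻⁶ × 383.0 mm × 182.0 K = 602 µm.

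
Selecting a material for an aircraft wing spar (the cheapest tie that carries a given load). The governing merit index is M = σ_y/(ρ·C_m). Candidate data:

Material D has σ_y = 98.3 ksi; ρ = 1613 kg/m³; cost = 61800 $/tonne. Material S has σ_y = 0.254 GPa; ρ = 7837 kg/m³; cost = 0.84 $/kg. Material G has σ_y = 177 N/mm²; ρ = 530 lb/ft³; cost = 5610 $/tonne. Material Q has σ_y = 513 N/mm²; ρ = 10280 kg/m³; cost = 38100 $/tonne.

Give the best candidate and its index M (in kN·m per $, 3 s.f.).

After converting to SI:
  material D: σ_y = 677.8 MPa, ρ = 1613 kg/m³, cost = 61.80 $/kg
  material S: σ_y = 254.0 MPa, ρ = 7837 kg/m³, cost = 0.8400 $/kg
  material G: σ_y = 177.0 MPa, ρ = 8490 kg/m³, cost = 5.610 $/kg
  material Q: σ_y = 513.0 MPa, ρ = 10280 kg/m³, cost = 38.10 $/kg
  material S: M = 38.6 kN·m per $
  material D: M = 6.80 kN·m per $
  material G: M = 3.72 kN·m per $
  material Q: M = 1.31 kN·m per $
The maximum is for material S.

material S, M = 38.6 kN·m per $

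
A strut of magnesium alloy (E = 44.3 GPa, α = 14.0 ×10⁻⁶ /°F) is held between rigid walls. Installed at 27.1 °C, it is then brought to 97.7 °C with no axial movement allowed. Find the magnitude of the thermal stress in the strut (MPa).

78.8 MPa

α = 14.0×10⁻⁶/°F × 9/5 = 25.2×10⁻⁶/K.
ΔT = 70.60 K. Constrained thermal stress σ = E·α·ΔT = 44.30×10³ MPa × 25.2×10⁻⁶ × 70.60 = 78.8 MPa (compressive).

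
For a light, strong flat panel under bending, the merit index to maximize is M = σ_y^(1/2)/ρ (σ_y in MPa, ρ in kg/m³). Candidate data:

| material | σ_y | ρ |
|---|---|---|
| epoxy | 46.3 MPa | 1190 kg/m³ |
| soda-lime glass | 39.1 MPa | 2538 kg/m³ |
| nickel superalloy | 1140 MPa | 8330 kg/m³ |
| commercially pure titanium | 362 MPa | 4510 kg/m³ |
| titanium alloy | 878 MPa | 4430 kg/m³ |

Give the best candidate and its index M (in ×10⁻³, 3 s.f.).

titanium alloy, M = 6.69×10⁻³

Per-candidate index values:
  titanium alloy: M = 6.69×10⁻³
  epoxy: M = 5.72×10⁻³
  commercially pure titanium: M = 4.22×10⁻³
  nickel superalloy: M = 4.05×10⁻³
  soda-lime glass: M = 2.46×10⁻³
Highest index: titanium alloy.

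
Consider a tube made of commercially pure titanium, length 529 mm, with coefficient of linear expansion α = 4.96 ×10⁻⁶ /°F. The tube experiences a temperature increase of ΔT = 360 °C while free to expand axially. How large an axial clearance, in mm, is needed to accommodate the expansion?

Convert α: 4.96×10⁻⁶/°F × (9/5) = 8.93×10⁻⁶/K.
ΔL = α·L₀·ΔT = 8.93×10⁻⁶ × 529 mm × 360.0 K = 1.70 mm.

1.70 mm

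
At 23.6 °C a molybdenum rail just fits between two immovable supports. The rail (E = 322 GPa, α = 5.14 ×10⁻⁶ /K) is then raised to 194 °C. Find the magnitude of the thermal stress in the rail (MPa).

282 MPa

ΔT = 170.4 K. Constrained thermal stress σ = E·α·ΔT = 322.0×10³ MPa × 5.14×10⁻⁶ × 170.4 = 282 MPa (compressive).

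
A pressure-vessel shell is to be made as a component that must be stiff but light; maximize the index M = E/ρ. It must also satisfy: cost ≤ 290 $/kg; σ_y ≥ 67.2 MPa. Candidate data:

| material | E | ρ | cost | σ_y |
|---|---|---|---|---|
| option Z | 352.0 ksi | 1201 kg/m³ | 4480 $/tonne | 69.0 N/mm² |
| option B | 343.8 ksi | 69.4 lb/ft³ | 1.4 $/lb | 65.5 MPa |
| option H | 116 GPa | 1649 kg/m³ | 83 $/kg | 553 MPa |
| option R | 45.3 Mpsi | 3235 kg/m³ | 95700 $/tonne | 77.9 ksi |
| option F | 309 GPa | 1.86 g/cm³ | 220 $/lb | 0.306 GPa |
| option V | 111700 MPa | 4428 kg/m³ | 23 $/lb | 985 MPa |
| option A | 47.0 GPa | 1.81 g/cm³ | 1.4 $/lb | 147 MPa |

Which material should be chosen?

option R

Screen on constraints: cost ≤ 290 $/kg; σ_y ≥ 67.2 MPa. Survivors: option Z, option H, option R, option V, option A.
Putting every candidate on a common basis:
  option Z: E = 2.427 GPa, ρ = 1201 kg/m³
  option H: E = 116.0 GPa, ρ = 1649 kg/m³
  option R: E = 312.3 GPa, ρ = 3235 kg/m³
  option V: E = 111.7 GPa, ρ = 4428 kg/m³
  option A: E = 47.00 GPa, ρ = 1810 kg/m³
  option R: M = 96.5 MN·m/kg
  option H: M = 70.3 MN·m/kg
  option A: M = 26.0 MN·m/kg
  option V: M = 25.2 MN·m/kg
  option Z: M = 2.02 MN·m/kg
Highest index: option R.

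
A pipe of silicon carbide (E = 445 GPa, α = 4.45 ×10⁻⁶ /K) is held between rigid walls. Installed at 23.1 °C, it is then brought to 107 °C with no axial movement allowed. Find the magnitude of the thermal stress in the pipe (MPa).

166 MPa

ΔT = 83.90 K. Constrained thermal stress σ = E·α·ΔT = 445.0×10³ MPa × 4.45×10⁻⁶ × 83.90 = 166 MPa (compressive).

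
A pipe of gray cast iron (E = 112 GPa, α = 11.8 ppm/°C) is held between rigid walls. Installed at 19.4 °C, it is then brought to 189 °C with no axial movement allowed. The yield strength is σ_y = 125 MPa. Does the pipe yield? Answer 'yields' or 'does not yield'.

ΔT = 169.6 K. Constrained thermal stress σ = E·α·ΔT = 112.0×10³ MPa × 11.8×10⁻⁶ × 169.6 = 224 MPa (compressive).
Compare to σ_y = 125 MPa: σ ≥ σ_y, so it yields.

yields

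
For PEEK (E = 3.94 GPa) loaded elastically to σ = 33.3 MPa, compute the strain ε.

ε = σ/E = 33.3 / 3940 = 8.45×10⁻³.

8.45×10⁻³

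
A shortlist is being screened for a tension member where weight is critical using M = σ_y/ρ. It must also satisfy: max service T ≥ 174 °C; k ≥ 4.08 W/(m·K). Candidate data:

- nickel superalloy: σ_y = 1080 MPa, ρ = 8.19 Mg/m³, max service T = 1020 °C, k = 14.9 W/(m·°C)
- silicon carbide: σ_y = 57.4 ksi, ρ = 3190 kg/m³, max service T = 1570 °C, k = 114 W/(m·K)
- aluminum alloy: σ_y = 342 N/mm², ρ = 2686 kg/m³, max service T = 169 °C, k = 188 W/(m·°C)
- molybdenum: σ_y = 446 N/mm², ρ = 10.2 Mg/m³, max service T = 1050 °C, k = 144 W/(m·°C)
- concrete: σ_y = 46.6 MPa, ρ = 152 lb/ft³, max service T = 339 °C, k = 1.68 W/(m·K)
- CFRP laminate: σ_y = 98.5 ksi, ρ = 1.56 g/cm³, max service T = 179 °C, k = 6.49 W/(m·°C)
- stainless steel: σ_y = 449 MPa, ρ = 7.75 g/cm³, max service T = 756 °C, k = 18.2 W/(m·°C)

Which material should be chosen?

Screen on constraints: max service T ≥ 174 °C; k ≥ 4.08 W/(m·K). Survivors: nickel superalloy, silicon carbide, molybdenum, CFRP laminate, stainless steel.
Putting every candidate on a common basis:
  nickel superalloy: σ_y = 1080 MPa, ρ = 8190 kg/m³
  silicon carbide: σ_y = 395.8 MPa, ρ = 3190 kg/m³
  molybdenum: σ_y = 446.0 MPa, ρ = 10200 kg/m³
  CFRP laminate: σ_y = 679.1 MPa, ρ = 1560 kg/m³
  stainless steel: σ_y = 449.0 MPa, ρ = 7750 kg/m³
  CFRP laminate: M = 435 kN·m/kg
  nickel superalloy: M = 132 kN·m/kg
  silicon carbide: M = 124 kN·m/kg
  stainless steel: M = 57.9 kN·m/kg
  molybdenum: M = 43.7 kN·m/kg
CFRP laminate has the largest M.

CFRP laminate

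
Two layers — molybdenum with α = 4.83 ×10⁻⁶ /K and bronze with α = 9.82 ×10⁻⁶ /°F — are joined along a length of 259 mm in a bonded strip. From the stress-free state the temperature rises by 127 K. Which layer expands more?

bronze: α = 9.82×10⁻⁶/°F × 9/5 = 17.7×10⁻⁶/K.
α(molybdenum) = 4.83×10⁻⁶/K vs α(bronze) = 17.7×10⁻⁶/K.
Higher α expands more for the same ΔT: bronze.

bronze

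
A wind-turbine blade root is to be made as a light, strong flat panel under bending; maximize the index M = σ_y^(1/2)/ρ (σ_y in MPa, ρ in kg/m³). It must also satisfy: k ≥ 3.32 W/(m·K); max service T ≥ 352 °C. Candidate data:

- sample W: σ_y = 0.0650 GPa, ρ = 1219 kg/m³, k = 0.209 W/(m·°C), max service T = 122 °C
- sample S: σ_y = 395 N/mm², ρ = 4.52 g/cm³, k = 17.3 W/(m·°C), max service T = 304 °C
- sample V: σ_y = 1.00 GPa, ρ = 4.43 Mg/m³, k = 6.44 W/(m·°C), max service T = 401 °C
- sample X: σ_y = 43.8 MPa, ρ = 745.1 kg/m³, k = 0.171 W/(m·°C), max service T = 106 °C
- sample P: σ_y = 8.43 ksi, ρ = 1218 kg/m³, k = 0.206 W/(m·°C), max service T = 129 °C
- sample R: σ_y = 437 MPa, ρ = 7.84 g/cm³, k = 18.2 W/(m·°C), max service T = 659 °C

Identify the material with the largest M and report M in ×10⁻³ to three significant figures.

Screen on constraints: k ≥ 3.32 W/(m·K); max service T ≥ 352 °C. Survivors: sample V, sample R.
Putting every candidate on a common basis:
  sample V: σ_y = 1000 MPa, ρ = 4430 kg/m³
  sample R: σ_y = 437.0 MPa, ρ = 7840 kg/m³
  sample V: M = 7.14×10⁻³
  sample R: M = 2.67×10⁻³
Sample V has the largest M.

sample V, M = 7.14×10⁻³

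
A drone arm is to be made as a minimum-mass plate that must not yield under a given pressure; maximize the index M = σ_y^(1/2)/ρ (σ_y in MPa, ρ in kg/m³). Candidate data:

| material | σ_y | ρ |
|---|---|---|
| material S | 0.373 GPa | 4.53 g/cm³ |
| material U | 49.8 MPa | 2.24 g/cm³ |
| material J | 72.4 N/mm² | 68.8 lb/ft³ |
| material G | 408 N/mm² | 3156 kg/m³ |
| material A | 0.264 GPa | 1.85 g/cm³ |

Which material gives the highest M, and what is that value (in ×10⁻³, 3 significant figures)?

material A, M = 8.78×10⁻³

Convert each candidate to consistent units, then evaluate M:
  material S: σ_y = 373.0 MPa, ρ = 4530 kg/m³
  material U: σ_y = 49.80 MPa, ρ = 2240 kg/m³
  material J: σ_y = 72.40 MPa, ρ = 1102 kg/m³
  material G: σ_y = 408.0 MPa, ρ = 3156 kg/m³
  material A: σ_y = 264.0 MPa, ρ = 1850 kg/m³
  material A: M = 8.78×10⁻³
  material J: M = 7.72×10⁻³
  material G: M = 6.40×10⁻³
  material S: M = 4.26×10⁻³
  material U: M = 3.15×10⁻³
Material A ranks first.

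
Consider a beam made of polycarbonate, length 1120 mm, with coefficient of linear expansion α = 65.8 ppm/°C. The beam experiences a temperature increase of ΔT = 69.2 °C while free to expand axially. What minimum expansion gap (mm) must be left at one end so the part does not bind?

5.10 mm

ΔL = α·L₀·ΔT = 65.8×10⁻⁶ × 1120 mm × 69.20 K = 5.10 mm.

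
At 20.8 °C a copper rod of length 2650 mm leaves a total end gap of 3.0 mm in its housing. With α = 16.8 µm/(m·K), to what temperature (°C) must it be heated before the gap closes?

88.2 °C

α·L₀·ΔT = 3.0 mm ⇒ ΔT = 3.0 / (16.8×10⁻⁶ × 2650.0) = 67.39 K.
T = 20.8 + 67.39 = 88.19 °C.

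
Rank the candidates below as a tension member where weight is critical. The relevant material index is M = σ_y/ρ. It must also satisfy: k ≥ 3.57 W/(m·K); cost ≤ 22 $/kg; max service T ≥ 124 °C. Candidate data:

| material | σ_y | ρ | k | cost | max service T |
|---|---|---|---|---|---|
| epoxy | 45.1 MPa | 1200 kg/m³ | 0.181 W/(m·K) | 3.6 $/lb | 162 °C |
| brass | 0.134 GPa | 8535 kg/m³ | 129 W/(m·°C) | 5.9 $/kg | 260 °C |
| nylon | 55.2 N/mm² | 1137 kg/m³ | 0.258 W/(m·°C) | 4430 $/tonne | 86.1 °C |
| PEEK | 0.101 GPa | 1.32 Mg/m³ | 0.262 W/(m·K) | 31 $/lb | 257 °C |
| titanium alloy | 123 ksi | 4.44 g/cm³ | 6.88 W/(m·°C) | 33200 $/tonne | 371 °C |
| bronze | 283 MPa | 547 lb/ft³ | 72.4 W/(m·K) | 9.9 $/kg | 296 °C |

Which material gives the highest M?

Screen on constraints: k ≥ 3.57 W/(m·K); cost ≤ 22 $/kg; max service T ≥ 124 °C. Survivors: brass, bronze.
In SI units:
  brass: σ_y = 134.0 MPa, ρ = 8535 kg/m³
  bronze: σ_y = 283.0 MPa, ρ = 8762 kg/m³
  bronze: M = 32.3 kN·m/kg
  brass: M = 15.7 kN·m/kg
Bronze has the largest M.

bronze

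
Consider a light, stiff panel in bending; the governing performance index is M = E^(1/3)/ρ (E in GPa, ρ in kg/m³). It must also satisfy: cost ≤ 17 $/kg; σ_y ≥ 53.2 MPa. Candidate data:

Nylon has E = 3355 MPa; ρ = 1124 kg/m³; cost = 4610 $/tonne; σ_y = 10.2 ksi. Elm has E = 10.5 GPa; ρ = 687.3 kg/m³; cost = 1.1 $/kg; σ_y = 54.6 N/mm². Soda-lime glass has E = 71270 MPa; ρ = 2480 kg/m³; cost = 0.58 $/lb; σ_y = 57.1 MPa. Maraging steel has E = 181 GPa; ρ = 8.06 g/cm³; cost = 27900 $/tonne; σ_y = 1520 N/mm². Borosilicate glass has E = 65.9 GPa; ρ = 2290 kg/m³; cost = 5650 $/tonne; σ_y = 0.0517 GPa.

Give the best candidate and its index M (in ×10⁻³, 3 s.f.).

elm, M = 3.19×10⁻³

Screen on constraints: cost ≤ 17 $/kg; σ_y ≥ 53.2 MPa. Survivors: nylon, elm, soda-lime glass.
Normalizing units and computing the index:
  nylon: E = 3.355 GPa, ρ = 1124 kg/m³
  elm: E = 10.50 GPa, ρ = 687.3 kg/m³
  soda-lime glass: E = 71.27 GPa, ρ = 2480 kg/m³
  elm: M = 3.19×10⁻³
  soda-lime glass: M = 1.67×10⁻³
  nylon: M = 1.33×10⁻³
Elm has the largest M.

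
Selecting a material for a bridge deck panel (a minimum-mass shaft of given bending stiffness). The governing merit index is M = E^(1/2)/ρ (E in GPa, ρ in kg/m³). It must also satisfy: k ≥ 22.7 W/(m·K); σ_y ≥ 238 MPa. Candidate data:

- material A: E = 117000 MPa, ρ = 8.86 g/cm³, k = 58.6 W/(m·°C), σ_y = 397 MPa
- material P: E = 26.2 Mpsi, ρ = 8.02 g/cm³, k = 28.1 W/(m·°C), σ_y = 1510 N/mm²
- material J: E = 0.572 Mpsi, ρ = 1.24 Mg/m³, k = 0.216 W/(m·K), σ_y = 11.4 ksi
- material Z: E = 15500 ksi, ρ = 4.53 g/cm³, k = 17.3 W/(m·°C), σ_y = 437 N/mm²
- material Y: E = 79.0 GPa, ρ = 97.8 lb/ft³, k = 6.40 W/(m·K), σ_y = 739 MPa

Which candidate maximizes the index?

material P

Screen on constraints: k ≥ 22.7 W/(m·K); σ_y ≥ 238 MPa. Survivors: material A, material P.
Normalizing units and computing the index:
  material A: E = 117.0 GPa, ρ = 8860 kg/m³
  material P: E = 180.6 GPa, ρ = 8020 kg/m³
  material P: M = 1.68×10⁻³
  material A: M = 1.22×10⁻³
The maximum is for material P.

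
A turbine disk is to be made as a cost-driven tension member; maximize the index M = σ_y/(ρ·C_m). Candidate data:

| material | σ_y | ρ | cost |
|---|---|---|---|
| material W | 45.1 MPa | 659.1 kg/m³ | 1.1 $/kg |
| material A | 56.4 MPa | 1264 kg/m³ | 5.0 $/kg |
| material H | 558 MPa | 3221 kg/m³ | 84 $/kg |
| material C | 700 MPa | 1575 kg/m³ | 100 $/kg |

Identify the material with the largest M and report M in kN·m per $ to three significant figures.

material W, M = 62.2 kN·m per $

Per-candidate index values:
  material W: M = 62.2 kN·m per $
  material A: M = 8.92 kN·m per $
  material C: M = 4.44 kN·m per $
  material H: M = 2.06 kN·m per $
Highest index: material W.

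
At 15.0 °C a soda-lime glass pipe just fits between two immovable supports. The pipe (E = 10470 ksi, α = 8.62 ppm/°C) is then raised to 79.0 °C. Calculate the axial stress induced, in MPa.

E = 10470 ksi = 72.19 GPa.
ΔT = 64.00 K. Constrained thermal stress σ = E·α·ΔT = 72.19×10³ MPa × 8.62×10⁻⁶ × 64.00 = 39.8 MPa (compressive).

39.8 MPa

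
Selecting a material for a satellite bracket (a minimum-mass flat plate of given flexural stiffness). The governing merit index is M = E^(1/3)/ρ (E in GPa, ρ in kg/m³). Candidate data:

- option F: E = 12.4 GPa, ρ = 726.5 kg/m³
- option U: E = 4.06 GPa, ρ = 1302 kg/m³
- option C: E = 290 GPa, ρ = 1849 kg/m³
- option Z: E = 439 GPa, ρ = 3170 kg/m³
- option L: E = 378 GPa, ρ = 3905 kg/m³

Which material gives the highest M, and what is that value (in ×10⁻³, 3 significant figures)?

Per-candidate index values:
  option C: M = 3.58×10⁻³
  option F: M = 3.19×10⁻³
  option Z: M = 2.40×10⁻³
  option L: M = 1.85×10⁻³
  option U: M = 1.23×10⁻³
The maximum is for option C.

option C, M = 3.58×10⁻³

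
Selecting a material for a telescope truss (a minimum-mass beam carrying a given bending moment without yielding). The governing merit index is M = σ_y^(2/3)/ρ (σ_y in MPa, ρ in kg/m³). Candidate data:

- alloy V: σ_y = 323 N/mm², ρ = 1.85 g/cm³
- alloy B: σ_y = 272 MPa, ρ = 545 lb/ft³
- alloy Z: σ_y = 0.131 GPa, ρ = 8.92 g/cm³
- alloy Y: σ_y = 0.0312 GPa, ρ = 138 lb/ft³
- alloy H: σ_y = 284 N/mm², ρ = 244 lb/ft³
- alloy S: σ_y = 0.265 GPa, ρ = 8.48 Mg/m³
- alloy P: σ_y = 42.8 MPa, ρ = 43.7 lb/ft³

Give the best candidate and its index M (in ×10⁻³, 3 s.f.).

Convert each candidate to consistent units, then evaluate M:
  alloy V: σ_y = 323.0 MPa, ρ = 1850 kg/m³
  alloy B: σ_y = 272.0 MPa, ρ = 8730 kg/m³
  alloy Z: σ_y = 131.0 MPa, ρ = 8920 kg/m³
  alloy Y: σ_y = 31.20 MPa, ρ = 2211 kg/m³
  alloy H: σ_y = 284.0 MPa, ρ = 3909 kg/m³
  alloy S: σ_y = 265.0 MPa, ρ = 8480 kg/m³
  alloy P: σ_y = 42.80 MPa, ρ = 700.0 kg/m³
  alloy V: M = 25.4×10⁻³
  alloy P: M = 17.5×10⁻³
  alloy H: M = 11.1×10⁻³
  alloy S: M = 4.87×10⁻³
  alloy B: M = 4.81×10⁻³
  alloy Y: M = 4.48×10⁻³
  alloy Z: M = 2.89×10⁻³
The maximum is for alloy V.

alloy V, M = 25.4×10⁻³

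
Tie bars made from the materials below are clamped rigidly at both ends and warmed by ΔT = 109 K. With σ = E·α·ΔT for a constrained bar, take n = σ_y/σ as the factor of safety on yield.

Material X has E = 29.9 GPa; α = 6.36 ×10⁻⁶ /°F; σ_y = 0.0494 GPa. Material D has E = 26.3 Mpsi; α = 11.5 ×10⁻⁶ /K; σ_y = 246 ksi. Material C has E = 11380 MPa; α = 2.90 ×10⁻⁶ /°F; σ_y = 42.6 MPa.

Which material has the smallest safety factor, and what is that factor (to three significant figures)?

material X, n = 1.32

Converting E to GPa, α to ×10⁻⁶/K, σ_y to MPa, then σ and n for each:
  material X: E = 29.90, α = 11.4, σ_y = 49.40 → σ = 37.3 MPa, n = 1.32
  material D: E = 181.3, α = 11.5, σ_y = 1696 → σ = 227 MPa, n = 7.46
  material C: E = 11.38, α = 5.22, σ_y = 42.60 → σ = 6.47 MPa, n = 6.58
Smallest n: material X with n = 1.32.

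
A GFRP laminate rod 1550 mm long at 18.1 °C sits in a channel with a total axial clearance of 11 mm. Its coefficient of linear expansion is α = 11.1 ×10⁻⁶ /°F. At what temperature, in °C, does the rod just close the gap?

373 °C

α = 11.1×10⁻⁶/°F × 9/5 = 20.0×10⁻⁶/K.
α·L₀·ΔT = 11.0 mm ⇒ ΔT = 11.0 / (20.0×10⁻⁶ × 1550.0) = 355.2 K.
T = 18.1 + 355.2 = 373.3 °C.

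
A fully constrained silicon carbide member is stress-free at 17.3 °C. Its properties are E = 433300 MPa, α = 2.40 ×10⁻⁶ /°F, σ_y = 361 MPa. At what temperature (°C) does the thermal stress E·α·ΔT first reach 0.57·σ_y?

127 °C

E = 433300 MPa = 433.3 GPa.
α = 2.40×10⁻⁶/°F × 9/5 = 4.32×10⁻⁶/K.
E·α·ΔT = 205.8 MPa ⇒ ΔT = 205.8 / (433.3×10³ × 4.32×10⁻⁶) = 109.9 K.
T = 17.3 + 109.9 = 127.2 °C.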